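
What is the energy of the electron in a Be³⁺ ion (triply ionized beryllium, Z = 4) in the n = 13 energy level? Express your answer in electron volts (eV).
-1.2881 eV

The energy levels of a hydrogen-like atom are given by:
E_n = -13.6057 Z² / n² eV  (with Z = 4 for Be³⁺)

For n = 13:
E_13 = -13.6057 × 4² / 13²
E_13 = -13.6057 × 16 / 169
E_13 = -1.2881 eV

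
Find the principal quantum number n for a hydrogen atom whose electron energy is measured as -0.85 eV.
n = 4

The exact energy levels follow E_n = -13.6057 eV / n².

The measured value (-0.85 eV) is reported to only 2 significant figures, so we must test candidate n values and see which one matches to that precision.

Candidate energies:
  n = 2:  E = -13.6057/2² = -3.40143 eV
  n = 3:  E = -13.6057/3² = -1.51174 eV
  n = 4:  E = -13.6057/4² = -0.85036 eV  ← matches
  n = 5:  E = -13.6057/5² = -0.54423 eV
  n = 6:  E = -13.6057/6² = -0.37794 eV

Checking against the measurement of -0.85 eV (2 sig figs), only n = 4 agrees:
E_4 = -0.85036 eV, which rounds to -0.85 eV ✓

Therefore n = 4.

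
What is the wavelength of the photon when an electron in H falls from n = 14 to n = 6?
4018.67923 nm

First, find the transition energy using E_n = -13.6057 / n² eV:
E_14 = -13.6057 / 14² = -0.06941683673 eV
E_6 = -13.6057 / 6² = -0.37793611111 eV

Photon energy: |ΔE| = |E_6 - E_14| = 0.30851927438 eV

Convert to wavelength using E = hc/λ with hc = 1239.84 eV·nm:
λ = hc/E = 1239.84 eV·nm / 0.30851927438 eV
λ = 4018.67923 nm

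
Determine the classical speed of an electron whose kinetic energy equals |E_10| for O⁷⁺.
1.75015e+06 m/s (or 0.584% of c)

The binding energy at n = 10 for O⁷⁺ is:
E_10 = -13.6057 × 8²/10² = -8.70764800 eV
|E_10| = 8.70764800 eV

Convert to Joules:
KE = 8.70764800 eV × (1.602177 × 10⁻¹⁹ J/eV) = 1.3951193e-18 J

Using KE = ½mv²:
v = √(2·KE/m_e)
v = √(2 × 1.3951193e-18 J / 9.10938 × 10⁻³¹ kg)
v = 1.75015e+06 m/s

This is approximately 0.584% the speed of light.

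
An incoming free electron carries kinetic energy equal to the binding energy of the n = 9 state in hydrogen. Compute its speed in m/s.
2.43077e+05 m/s (or 0.08% of c)

The binding energy at n = 9 for hydrogen is:
E_9 = -13.6057/9² = -0.167971605 eV
|E_9| = 0.167971605 eV

Convert to Joules:
KE = 0.167971605 eV × (1.602177 × 10⁻¹⁹ J/eV) = 2.6912024e-20 J

Using KE = ½mv²:
v = √(2·KE/m_e)
v = √(2 × 2.6912024e-20 J / 9.10938 × 10⁻³¹ kg)
v = 2.43077e+05 m/s

This is approximately 0.08% the speed of light.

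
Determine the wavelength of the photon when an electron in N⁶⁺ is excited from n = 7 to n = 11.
153.143168 nm

First, find the transition energy using E_n = -13.6057 Z² / n² eV:
E_7 = -13.6057 × 7² / 7² = -13.6057000000 eV
E_11 = -13.6057 × 7² / 11² = -5.5097462810 eV

Photon energy: |ΔE| = |E_11 - E_7| = 8.0959537190 eV

Convert to wavelength using E = hc/λ with hc = 1239.84 eV·nm:
λ = hc/E = 1239.84 eV·nm / 8.0959537190 eV
λ = 153.143168 nm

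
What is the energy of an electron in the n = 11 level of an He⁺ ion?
-0.45 eV

For hydrogen-like ions, the energy levels scale with Z²:
E_n = -13.6057 Z² / n² eV

For He⁺ (Z = 2) at n = 11:
E_11 = -13.6057 × 2² / 11²
E_11 = -13.6057 × 4 / 121
E_11 = -54.4228 / 121
E_11 = -0.45 eV

The energy is 4 times more negative than hydrogen at the same n due to the stronger nuclear charge.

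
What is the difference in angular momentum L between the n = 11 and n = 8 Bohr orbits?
3.16e-34 J·s (or 3ℏ)

In the Bohr model, L_n = nℏ where ℏ = 1.0546e-34 J·s.

L_11 = 11ℏ = 1.1601e-33 J·s
L_8 = 8ℏ = 8.4368e-34 J·s

ΔL = L_11 - L_8 = (11 - 8)ℏ = 3ℏ
ΔL = 3 × 1.0546e-34 J·s = 3.16e-34 J·s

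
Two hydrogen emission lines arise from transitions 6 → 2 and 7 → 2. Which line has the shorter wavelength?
7 → 2

Calculate the energy for each transition:

Transition 6 → 2:
ΔE₁ = |E_2 - E_6| = |-13.6057/2² - (-13.6057/6²)|
ΔE₁ = |-3.40142500000 - (-0.37793611111)| = 3.02348889 eV

Transition 7 → 2:
ΔE₂ = |E_2 - E_7| = |-13.6057/2² - (-13.6057/7²)|
ΔE₂ = |-3.40142500000 - (-0.27766734694)| = 3.12375765 eV

Since 3.12375765 eV > 3.02348889 eV, the transition 7 → 2 emits the more energetic photon.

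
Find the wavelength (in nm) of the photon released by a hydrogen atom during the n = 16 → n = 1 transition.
91.48 nm

First, find the transition energy using E_n = -13.6057 / n² eV:
E_16 = -13.6057 / 16² = -0.0531 eV
E_1 = -13.6057 / 1² = -13.6057 eV

Photon energy: |ΔE| = |E_1 - E_16| = 13.5526 eV

Convert to wavelength using E = hc/λ with hc = 1239.84 eV·nm:
λ = hc/E = 1239.84 eV·nm / 13.5526 eV
λ = 91.48 nm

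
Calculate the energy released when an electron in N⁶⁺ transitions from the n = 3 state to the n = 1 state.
592.60382 eV

The energy levels are E_n = -13.6057 Z² eV / n².

Energy at n = 3: E_3 = -13.6057 × 7² / 3² = -74.07547778 eV
Energy at n = 1: E_1 = -13.6057 × 7² / 1² = -666.67930000 eV

For emission (electron falling to lower state), the photon energy is:
E_photon = E_3 - E_1 = |-74.07547778 - (-666.67930000)|
E_photon = 592.60382 eV

This energy is carried away by the emitted photon.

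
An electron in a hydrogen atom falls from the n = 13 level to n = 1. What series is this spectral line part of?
Lyman series

The spectral series in hydrogen are named based on the final (lower) energy level:
- Lyman series: n_final = 1 (ultraviolet)
- Balmer series: n_final = 2 (visible/near-UV)
- Paschen series: n_final = 3 (infrared)
- Brackett series: n_final = 4 (infrared)
- Pfund series: n_final = 5 (far infrared)

Since this transition ends at n = 1, it belongs to the Lyman series.

For reference, this 13 → 1 line has photon energy
ΔE = 13.6057 eV × (1/1² - 1/13²) = 13.5252 eV,
corresponding to wavelength λ = hc/ΔE = 1239.84 eV·nm / 13.5252 eV = 91.67 nm in the ultraviolet region.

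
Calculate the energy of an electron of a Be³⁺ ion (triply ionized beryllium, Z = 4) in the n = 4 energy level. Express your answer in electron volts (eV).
-13.6057 eV

The energy levels of a hydrogen-like atom are given by:
E_n = -13.6057 Z² / n² eV  (with Z = 4 for Be³⁺)

For n = 4:
E_4 = -13.6057 × 4² / 4²
E_4 = -13.6057 × 16 / 16
E_4 = -13.6057 eV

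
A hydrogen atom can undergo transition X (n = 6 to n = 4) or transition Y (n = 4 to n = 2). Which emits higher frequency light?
4 → 2

Calculate the energy for each transition:

Transition 6 → 4:
ΔE₁ = |E_4 - E_6| = |-13.6057/4² - (-13.6057/6²)|
ΔE₁ = |-0.85035625 - (-0.37793611)| = 0.47242 eV

Transition 4 → 2:
ΔE₂ = |E_2 - E_4| = |-13.6057/2² - (-13.6057/4²)|
ΔE₂ = |-3.40142500 - (-0.85035625)| = 2.55107 eV

Since 2.55107 eV > 0.47242 eV, the transition 4 → 2 emits the more energetic photon.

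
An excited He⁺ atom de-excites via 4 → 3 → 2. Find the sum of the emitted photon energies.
10.204275 eV

The energy levels of He⁺ are E_n = -13.6057 × 2² / n² eV.

First transition (4 → 3):
ΔE₁ = |E_3 - E_4|
ΔE₁ = |-6.046977777778 - (-3.401425000000)| = 2.645552778 eV

Second transition (3 → 2):
ΔE₂ = |E_2 - E_3|
ΔE₂ = |-13.605700000000 - (-6.046977777778)| = 7.558722222 eV

Total energy released:
E_total = ΔE₁ + ΔE₂ = 2.645552778 + 7.558722222 = 10.204275 eV

Note: This equals the direct transition 4 → 2: 10.204275 eV ✓
Energy is conserved regardless of the path taken.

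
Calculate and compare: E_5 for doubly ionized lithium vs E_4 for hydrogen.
Li²⁺ at n = 5 (E = -4.898052 eV)

Using E_n = -13.6057 Z² / n² eV:

Li²⁺ (Z = 3) at n = 5:
E = -13.6057 × 3² / 5² = -13.6057 × 9 / 25 = -4.898052000 eV

H (Z = 1) at n = 4:
E = -13.6057 × 1² / 4² = -13.6057 × 1 / 16 = -0.850356250 eV

Since -4.898052000 eV < -0.850356250 eV,
Li²⁺ at n = 5 is more tightly bound (requires more energy to ionize).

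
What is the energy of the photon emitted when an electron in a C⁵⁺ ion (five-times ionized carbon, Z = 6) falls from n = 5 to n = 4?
11.02 eV

The energy levels are E_n = -13.6057 Z² eV / n².

Energy at n = 5: E_5 = -13.6057 × 6² / 5² = -19.59221 eV
Energy at n = 4: E_4 = -13.6057 × 6² / 4² = -30.61283 eV

For emission (electron falling to lower state), the photon energy is:
E_photon = E_5 - E_4 = |-19.59221 - (-30.61283)|
E_photon = 11.02 eV

This energy is carried away by the emitted photon.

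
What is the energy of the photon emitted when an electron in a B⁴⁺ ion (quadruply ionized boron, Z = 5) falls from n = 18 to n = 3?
36.743789 eV

The energy levels are E_n = -13.6057 Z² eV / n².

Energy at n = 18: E_18 = -13.6057 × 5² / 18² = -1.049822531 eV
Energy at n = 3: E_3 = -13.6057 × 5² / 3² = -37.793611111 eV

For emission (electron falling to lower state), the photon energy is:
E_photon = E_18 - E_3 = |-1.049822531 - (-37.793611111)|
E_photon = 36.743789 eV

This energy is carried away by the emitted photon.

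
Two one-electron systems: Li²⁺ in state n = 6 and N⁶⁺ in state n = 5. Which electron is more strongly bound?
N⁶⁺ at n = 5 (E = -26.667 eV)

Using E_n = -13.6057 Z² / n² eV:

Li²⁺ (Z = 3) at n = 6:
E = -13.6057 × 3² / 6² = -13.6057 × 9 / 36 = -3.401425 eV

N⁶⁺ (Z = 7) at n = 5:
E = -13.6057 × 7² / 5² = -13.6057 × 49 / 25 = -26.667172 eV

Since -26.667172 eV < -3.401425 eV,
N⁶⁺ at n = 5 is more tightly bound (requires more energy to ionize).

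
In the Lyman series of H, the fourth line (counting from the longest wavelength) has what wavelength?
94.9235 nm

The lines of a series are numbered from the longest wavelength (smallest ΔE) outward; the fourth line is the transition from n = n_f + 4 to n_f.
The Lyman series has all transitions ending at n_f = 1.

For H, the fourth line (δ-line) is the jump from n = 5 to n = 1:
E_5 = -13.6057 / 5² = -0.544228 eV
E_1 = -13.6057 / 1² = -13.605700 eV
ΔE = E_5 - E_1 = 13.061472 eV

λ = hc/E = 1239.84 eV·nm / 13.061472 eV
λ = 94.9235 nm

This is the δ-line of the Lyman series in H.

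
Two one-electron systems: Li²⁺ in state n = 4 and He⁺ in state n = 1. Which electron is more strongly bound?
He⁺ at n = 1 (E = -54.42 eV)

Using E_n = -13.6057 Z² / n² eV:

Li²⁺ (Z = 3) at n = 4:
E = -13.6057 × 3² / 4² = -13.6057 × 9 / 16 = -7.65321 eV

He⁺ (Z = 2) at n = 1:
E = -13.6057 × 2² / 1² = -13.6057 × 4 / 1 = -54.42280 eV

Since -54.42280 eV < -7.65321 eV,
He⁺ at n = 1 is more tightly bound (requires more energy to ionize).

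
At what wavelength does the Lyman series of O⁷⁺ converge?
1.4239 nm

The series limit corresponds to the transition from n = ∞ to n = 1.
This is the highest energy (shortest wavelength) transition in the Lyman series.

E_∞ = 0 eV
E_1 = -13.6057 × 8² / 1² = -870.764800 eV

Energy at series limit:
ΔE = E_∞ - E_1 = 0 - (-870.764800) = 870.764800 eV
λ = hc/E = 1239.84 eV·nm / 870.764800 eV = 1.4239 nm

This energy equals the ionization energy from the n = 1 state of O⁷⁺.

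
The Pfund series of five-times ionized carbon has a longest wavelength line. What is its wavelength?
207.105712 nm

The longest wavelength corresponds to the smallest energy transition in the series.
The Pfund series has all transitions ending at n_f = 5.

For C⁵⁺ (Z = 6), the first line (α-line) is the jump from n = 6 to n = 5:
E_6 = -13.6057 × 6² / 6² = -13.6057000000 eV
E_5 = -13.6057 × 6² / 5² = -19.5922080000 eV
ΔE = E_6 - E_5 = 5.9865080000 eV

λ = hc/E = 1239.84 eV·nm / 5.9865080000 eV
λ = 207.105712 nm

This is the α-line of the Pfund series in C⁵⁺.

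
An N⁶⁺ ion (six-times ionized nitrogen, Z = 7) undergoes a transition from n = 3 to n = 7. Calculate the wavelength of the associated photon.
20.503465 nm

First, find the transition energy using E_n = -13.6057 Z² / n² eV:
E_3 = -13.6057 × 7² / 3² = -74.07547778 eV
E_7 = -13.6057 × 7² / 7² = -13.60570000 eV

Photon energy: |ΔE| = |E_7 - E_3| = 60.46977778 eV

Convert to wavelength using E = hc/λ with hc = 1239.84 eV·nm:
λ = hc/E = 1239.84 eV·nm / 60.46977778 eV
λ = 20.503465 nm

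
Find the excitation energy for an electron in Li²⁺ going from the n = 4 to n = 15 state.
7.11 eV

The energy levels of a hydrogen-like atom are E_n = -13.6057 Z² eV / n².

Energy at n = 4: E_4 = -13.6057 × 3² / 4² = -7.65321 eV
Energy at n = 15: E_15 = -13.6057 × 3² / 15² = -0.54423 eV

The excitation energy is the difference:
ΔE = E_15 - E_4
ΔE = -0.54423 - (-7.65321)
ΔE = 7.11 eV

Since this is positive, energy must be absorbed (photon absorption).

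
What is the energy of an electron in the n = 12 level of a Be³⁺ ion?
-1.51 eV

For hydrogen-like ions, the energy levels scale with Z²:
E_n = -13.6057 Z² / n² eV

For Be³⁺ (Z = 4) at n = 12:
E_12 = -13.6057 × 4² / 12²
E_12 = -13.6057 × 16 / 144
E_12 = -217.6912 / 144
E_12 = -1.51 eV

The energy is 16 times more negative than hydrogen at the same n due to the stronger nuclear charge.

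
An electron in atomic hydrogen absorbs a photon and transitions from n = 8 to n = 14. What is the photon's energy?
0.1432 eV

The energy levels of a hydrogen-like atom are E_n = -13.6057 eV / n².

Energy at n = 8: E_8 = -13.6057 / 8² = -0.2125891 eV
Energy at n = 14: E_14 = -13.6057 / 14² = -0.0694168 eV

The excitation energy is the difference:
ΔE = E_14 - E_8
ΔE = -0.0694168 - (-0.2125891)
ΔE = 0.1432 eV

Since this is positive, energy must be absorbed (photon absorption).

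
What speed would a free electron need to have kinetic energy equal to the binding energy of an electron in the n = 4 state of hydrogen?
5.469e+05 m/s (or 0.1824% of c)

The binding energy at n = 4 for hydrogen is:
E_4 = -13.6057/4² = -0.8503563 eV
|E_4| = 0.8503563 eV

Convert to Joules:
KE = 0.8503563 eV × (1.602177 × 10⁻¹⁹ J/eV) = 1.36242e-19 J

Using KE = ½mv²:
v = √(2·KE/m_e)
v = √(2 × 1.36242e-19 J / 9.10938 × 10⁻³¹ kg)
v = 5.469e+05 m/s

This is approximately 0.1824% the speed of light.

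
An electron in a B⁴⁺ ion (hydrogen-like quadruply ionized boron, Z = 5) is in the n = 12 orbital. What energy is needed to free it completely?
2.3621 eV

The ionization energy is the energy needed to remove the electron completely (n → ∞).

For a hydrogen-like ion with Z = 5, E_n = -13.6057 Z² / n² eV.

At n = 12: E_12 = -13.6057 × 5² / 12² = -2.3621007 eV
At n = ∞: E_∞ = 0 eV

Ionization energy = E_∞ - E_12 = 0 - (-2.3621007) = 2.3621007 eV
Ionization energy ≈ 2.3621 eV

This is also called the binding energy of the electron in state n = 12.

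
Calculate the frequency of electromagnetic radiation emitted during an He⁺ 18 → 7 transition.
2.27943e+14 Hz

First, find the transition energy:
E_18 = -13.6057 × 2² / 18² = -0.167971605 eV
E_7 = -13.6057 × 2² / 7² = -1.110669388 eV
|ΔE| = |E_7 - E_18| = 0.942697783 eV

Convert to Joules: E = 0.942697783 eV × (1.602177 × 10⁻¹⁹ J/eV) = 1.5103687e-19 J

Using E = hf:
f = E/h = 1.5103687e-19 J / (6.62607 × 10⁻³⁴ J·s)
f = 2.27943e+14 Hz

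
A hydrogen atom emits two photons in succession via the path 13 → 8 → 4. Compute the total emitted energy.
0.7698 eV

The energy levels of hydrogen are E_n = -13.6057 / n² eV.

First transition (13 → 8):
ΔE₁ = |E_8 - E_13|
ΔE₁ = |-0.2125890625 - (-0.0805071006)| = 0.1320820 eV

Second transition (8 → 4):
ΔE₂ = |E_4 - E_8|
ΔE₂ = |-0.8503562500 - (-0.2125890625)| = 0.6377672 eV

Total energy released:
E_total = ΔE₁ + ΔE₂ = 0.1320820 + 0.6377672 = 0.7698 eV

Note: This equals the direct transition 13 → 4: 0.7698 eV ✓
Energy is conserved regardless of the path taken.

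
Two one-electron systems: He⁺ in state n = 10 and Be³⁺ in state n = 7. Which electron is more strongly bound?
Be³⁺ at n = 7 (E = -4.442678 eV)

Using E_n = -13.6057 Z² / n² eV:

He⁺ (Z = 2) at n = 10:
E = -13.6057 × 2² / 10² = -13.6057 × 4 / 100 = -0.544228000 eV

Be³⁺ (Z = 4) at n = 7:
E = -13.6057 × 4² / 7² = -13.6057 × 16 / 49 = -4.442677551 eV

Since -4.442677551 eV < -0.544228000 eV,
Be³⁺ at n = 7 is more tightly bound (requires more energy to ionize).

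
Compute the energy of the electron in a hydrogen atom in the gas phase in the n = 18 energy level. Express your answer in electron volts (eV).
-0.041993 eV

The energy levels of a hydrogen-like atom are given by:
E_n = -13.6057 eV / n²

For n = 18:
E_18 = -13.6057 eV / 18²
E_18 = -13.6057 eV / 324
E_18 = -0.041993 eV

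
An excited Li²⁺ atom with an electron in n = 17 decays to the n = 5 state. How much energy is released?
4.474 eV

The energy levels are E_n = -13.6057 Z² eV / n².

Energy at n = 17: E_17 = -13.6057 × 3² / 17² = -0.423707 eV
Energy at n = 5: E_5 = -13.6057 × 3² / 5² = -4.898052 eV

For emission (electron falling to lower state), the photon energy is:
E_photon = E_17 - E_5 = |-0.423707 - (-4.898052)|
E_photon = 4.474 eV

This energy is carried away by the emitted photon.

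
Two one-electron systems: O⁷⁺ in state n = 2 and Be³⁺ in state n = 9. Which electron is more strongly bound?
O⁷⁺ at n = 2 (E = -217.69 eV)

Using E_n = -13.6057 Z² / n² eV:

O⁷⁺ (Z = 8) at n = 2:
E = -13.6057 × 8² / 2² = -13.6057 × 64 / 4 = -217.69120 eV

Be³⁺ (Z = 4) at n = 9:
E = -13.6057 × 4² / 9² = -13.6057 × 16 / 81 = -2.68755 eV

Since -217.69120 eV < -2.68755 eV,
O⁷⁺ at n = 2 is more tightly bound (requires more energy to ionize).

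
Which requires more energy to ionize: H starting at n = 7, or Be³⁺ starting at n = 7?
Be³⁺ at n = 7 (E = -4.443 eV)

Using E_n = -13.6057 Z² / n² eV:

H (Z = 1) at n = 7:
E = -13.6057 × 1² / 7² = -13.6057 × 1 / 49 = -0.277667 eV

Be³⁺ (Z = 4) at n = 7:
E = -13.6057 × 4² / 7² = -13.6057 × 16 / 49 = -4.442678 eV

Since -4.442678 eV < -0.277667 eV,
Be³⁺ at n = 7 is more tightly bound (requires more energy to ionize).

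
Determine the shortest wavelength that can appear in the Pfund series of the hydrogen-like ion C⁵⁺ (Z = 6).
63.28230 nm

The series limit corresponds to the transition from n = ∞ to n = 5.
This is the highest energy (shortest wavelength) transition in the Pfund series.

E_∞ = 0 eV
E_5 = -13.6057 × 6² / 5² = -19.5922080 eV

Energy at series limit:
ΔE = E_∞ - E_5 = 0 - (-19.5922080) = 19.5922080 eV
λ = hc/E = 1239.84 eV·nm / 19.5922080 eV = 63.28230 nm

This energy equals the ionization energy from the n = 5 state of C⁵⁺.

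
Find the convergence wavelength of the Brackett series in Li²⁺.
162.003 nm

The series limit corresponds to the transition from n = ∞ to n = 4.
This is the highest energy (shortest wavelength) transition in the Brackett series.

E_∞ = 0 eV
E_4 = -13.6057 × 3² / 4² = -7.6532063 eV

Energy at series limit:
ΔE = E_∞ - E_4 = 0 - (-7.6532063) = 7.6532063 eV
λ = hc/E = 1239.84 eV·nm / 7.6532063 eV = 162.003 nm

This energy equals the ionization energy from the n = 4 state of Li²⁺.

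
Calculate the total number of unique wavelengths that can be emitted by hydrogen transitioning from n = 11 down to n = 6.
15

The electron can occupy levels n = 6, 7, ..., 11 during de-excitation — that is m = 11 - 6 + 1 = 6 distinct levels.

The number of distinct spectral lines equals the number of ways to choose 2 of these m levels (each pair gives one possible emission transition):

Number of lines = m(m-1)/2 = 6×5/2 = 15

These correspond to all possible transitions between the 6 levels:
11 → 10, 11 → 9, 11 → 8, 11 → 7, 11 → 6, 10 → 9, 10 → 8, 10 → 7...

Each transition produces a photon with a unique energy (and thus wavelength). This count does not depend on Z.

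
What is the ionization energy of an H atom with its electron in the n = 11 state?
0.11 eV

The ionization energy is the energy needed to remove the electron completely (n → ∞).

For hydrogen, E_n = -13.6057 eV / n².

At n = 11: E_11 = -13.6057 / 11² = -0.11244 eV
At n = ∞: E_∞ = 0 eV

Ionization energy = E_∞ - E_11 = 0 - (-0.11244) = 0.11244 eV
Ionization energy ≈ 0.11 eV

This is also called the binding energy of the electron in state n = 11.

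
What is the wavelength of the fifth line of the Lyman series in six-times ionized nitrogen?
1.91286 nm

The lines of a series are numbered from the longest wavelength (smallest ΔE) outward; the fifth line is the transition from n = n_f + 5 to n_f.
The Lyman series has all transitions ending at n_f = 1.

For N⁶⁺ (Z = 7), the fifth line (ε-line) is the jump from n = 6 to n = 1:
E_6 = -13.6057 × 7² / 6² = -18.5188694 eV
E_1 = -13.6057 × 7² / 1² = -666.6793000 eV
ΔE = E_6 - E_1 = 648.1604306 eV

λ = hc/E = 1239.84 eV·nm / 648.1604306 eV
λ = 1.91286 nm

This is the ε-line of the Lyman series in N⁶⁺.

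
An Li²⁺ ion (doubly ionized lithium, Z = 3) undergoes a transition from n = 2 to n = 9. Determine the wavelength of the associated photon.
42.605 nm

First, find the transition energy using E_n = -13.6057 Z² / n² eV:
E_2 = -13.6057 × 3² / 2² = -30.61283 eV
E_9 = -13.6057 × 3² / 9² = -1.51174 eV

Photon energy: |ΔE| = |E_9 - E_2| = 29.10109 eV

Convert to wavelength using E = hc/λ with hc = 1239.84 eV·nm:
λ = hc/E = 1239.84 eV·nm / 29.10109 eV
λ = 42.605 nm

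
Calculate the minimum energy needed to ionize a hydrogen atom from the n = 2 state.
3.40143 eV

The ionization energy is the energy needed to remove the electron completely (n → ∞).

For hydrogen, E_n = -13.6057 eV / n².

At n = 2: E_2 = -13.6057 / 2² = -3.40142500 eV
At n = ∞: E_∞ = 0 eV

Ionization energy = E_∞ - E_2 = 0 - (-3.40142500) = 3.40142500 eV
Ionization energy ≈ 3.40143 eV

This is also called the binding energy of the electron in state n = 2.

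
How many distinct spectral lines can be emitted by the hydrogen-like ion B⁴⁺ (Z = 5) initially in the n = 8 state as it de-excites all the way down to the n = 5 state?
6

The electron can occupy levels n = 5, 6, ..., 8 during de-excitation — that is m = 8 - 5 + 1 = 4 distinct levels.

The number of distinct spectral lines equals the number of ways to choose 2 of these m levels (each pair gives one possible emission transition):

Number of lines = m(m-1)/2 = 4×3/2 = 6

These correspond to all possible transitions between the 4 levels:
8 → 7, 8 → 6, 8 → 5, 7 → 6, 7 → 5, 6 → 5

Each transition produces a photon with a unique energy (and thus wavelength). This count does not depend on Z.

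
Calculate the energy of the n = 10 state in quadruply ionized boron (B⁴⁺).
-3.40 eV

For hydrogen-like ions, the energy levels scale with Z²:
E_n = -13.6057 Z² / n² eV

For B⁴⁺ (Z = 5) at n = 10:
E_10 = -13.6057 × 5² / 10²
E_10 = -13.6057 × 25 / 100
E_10 = -340.1425 / 100
E_10 = -3.40 eV

The energy is 25 times more negative than hydrogen at the same n due to the stronger nuclear charge.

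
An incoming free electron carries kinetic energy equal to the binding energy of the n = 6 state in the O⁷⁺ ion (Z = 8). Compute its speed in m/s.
2.9169e+06 m/s (or 0.97298% of c)

The binding energy at n = 6 for O⁷⁺ is:
E_6 = -13.6057 × 8²/6² = -24.1879111 eV
|E_6| = 24.1879111 eV

Convert to Joules:
KE = 24.1879111 eV × (1.602177 × 10⁻¹⁹ J/eV) = 3.875331e-18 J

Using KE = ½mv²:
v = √(2·KE/m_e)
v = √(2 × 3.875331e-18 J / 9.10938 × 10⁻³¹ kg)
v = 2.9169e+06 m/s

This is approximately 0.97298% the speed of light.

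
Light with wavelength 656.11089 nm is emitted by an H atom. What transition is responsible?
n = 3 → n = 2

First, find the photon energy from the wavelength (hc = 1239.84 eV·nm):
E = hc/λ = 1239.84 eV·nm / 656.11089 nm = 1.8896806 eV

The energy levels of hydrogen satisfy E_n = -13.6057 / n² eV, so an emission n_i → n_f releases
ΔE = 13.6057 × (1/n_f² − 1/n_i²) eV.

Setting ΔE equal to the photon energy:
1/n_f² − 1/n_i² = 1.8896806 / 13.6057 = 0.13888889

Since 1/n_i² must be positive, we need 1/n_f² > 0.13888889, i.e. n_f ≤ 2. For each allowed n_f, solve n_i = (1/n_f² − 0.13888889)^(−1/2) and check whether it is a whole number:
  n_f = 1: 1/n_i² = 1.00000000 − 0.13888889 = 0.86111111 → n_i = 1.078  (not an integer) ✗
  n_f = 2: 1/n_i² = 0.25000000 − 0.13888889 = 0.11111111 → n_i = 3.000  → integer, n_i = 3 ✓

Only n_f = 2 gives an integer upper level, n_i = 3.

The transition is from n = 3 to n = 2 (emission).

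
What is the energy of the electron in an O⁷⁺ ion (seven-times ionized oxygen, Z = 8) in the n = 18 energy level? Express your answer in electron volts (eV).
-2.69 eV

The energy levels of a hydrogen-like atom are given by:
E_n = -13.6057 Z² / n² eV  (with Z = 8 for O⁷⁺)

For n = 18:
E_18 = -13.6057 × 8² / 18²
E_18 = -13.6057 × 64 / 324
E_18 = -2.69 eV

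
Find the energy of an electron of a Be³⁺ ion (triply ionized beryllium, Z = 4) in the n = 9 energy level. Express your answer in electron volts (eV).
-2.688 eV

The energy levels of a hydrogen-like atom are given by:
E_n = -13.6057 Z² / n² eV  (with Z = 4 for Be³⁺)

For n = 9:
E_9 = -13.6057 × 4² / 9²
E_9 = -13.6057 × 16 / 81
E_9 = -2.688 eV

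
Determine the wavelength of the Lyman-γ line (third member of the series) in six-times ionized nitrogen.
1.98371 nm

The lines of a series are numbered from the longest wavelength (smallest ΔE) outward; the third line is the transition from n = n_f + 3 to n_f.
The Lyman series has all transitions ending at n_f = 1.

For N⁶⁺ (Z = 7), the third line (γ-line) is the jump from n = 4 to n = 1:
E_4 = -13.6057 × 7² / 4² = -41.6674563 eV
E_1 = -13.6057 × 7² / 1² = -666.6793000 eV
ΔE = E_4 - E_1 = 625.0118437 eV

λ = hc/E = 1239.84 eV·nm / 625.0118437 eV
λ = 1.98371 nm

This is the γ-line of the Lyman series in N⁶⁺.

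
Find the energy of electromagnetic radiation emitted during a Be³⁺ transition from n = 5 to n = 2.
45.715152 eV

The energy levels are E_n = -13.6057 Z² eV / n².

Energy at n = 5: E_5 = -13.6057 × 4² / 5² = -8.707648000 eV
Energy at n = 2: E_2 = -13.6057 × 4² / 2² = -54.422800000 eV

For emission (electron falling to lower state), the photon energy is:
E_photon = E_5 - E_2 = |-8.707648000 - (-54.422800000)|
E_photon = 45.715152 eV

This energy is carried away by the emitted photon.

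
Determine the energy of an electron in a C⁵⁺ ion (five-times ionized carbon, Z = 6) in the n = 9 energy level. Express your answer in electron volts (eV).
-6.04698 eV

The energy levels of a hydrogen-like atom are given by:
E_n = -13.6057 Z² / n² eV  (with Z = 6 for C⁵⁺)

For n = 9:
E_9 = -13.6057 × 6² / 9²
E_9 = -13.6057 × 36 / 81
E_9 = -6.04698 eV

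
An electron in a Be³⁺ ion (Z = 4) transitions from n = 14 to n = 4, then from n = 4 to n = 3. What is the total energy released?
23.077242 eV

The energy levels of Be³⁺ are E_n = -13.6057 × 4² / n² eV.

First transition (14 → 4):
ΔE₁ = |E_4 - E_14|
ΔE₁ = |-13.605700000000 - (-1.110669387755)| = 12.495030612 eV

Second transition (4 → 3):
ΔE₂ = |E_3 - E_4|
ΔE₂ = |-24.187911111111 - (-13.605700000000)| = 10.582211111 eV

Total energy released:
E_total = ΔE₁ + ΔE₂ = 12.495030612 + 10.582211111 = 23.077242 eV

Note: This equals the direct transition 14 → 3: 23.077242 eV ✓
Energy is conserved regardless of the path taken.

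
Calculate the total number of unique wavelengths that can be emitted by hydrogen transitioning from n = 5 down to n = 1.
10

The electron can occupy levels n = 1, 2, ..., 5 during de-excitation — that is m = 5 - 1 + 1 = 5 distinct levels.

The number of distinct spectral lines equals the number of ways to choose 2 of these m levels (each pair gives one possible emission transition):

Number of lines = m(m-1)/2 = 5×4/2 = 10

These correspond to all possible transitions between the 5 levels:
5 → 4, 5 → 3, 5 → 2, 5 → 1, 4 → 3, 4 → 2, 4 → 1, 3 → 2...

Each transition produces a photon with a unique energy (and thus wavelength). This count does not depend on Z.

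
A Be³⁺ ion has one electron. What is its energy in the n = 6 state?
-6.0470 eV

For hydrogen-like ions, the energy levels scale with Z²:
E_n = -13.6057 Z² / n² eV

For Be³⁺ (Z = 4) at n = 6:
E_6 = -13.6057 × 4² / 6²
E_6 = -13.6057 × 16 / 36
E_6 = -217.6912 / 36
E_6 = -6.0470 eV

The energy is 16 times more negative than hydrogen at the same n due to the stronger nuclear charge.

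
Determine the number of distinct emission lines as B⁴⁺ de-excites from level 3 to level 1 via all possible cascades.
3

The electron can occupy levels n = 1, 2, ..., 3 during de-excitation — that is m = 3 - 1 + 1 = 3 distinct levels.

The number of distinct spectral lines equals the number of ways to choose 2 of these m levels (each pair gives one possible emission transition):

Number of lines = m(m-1)/2 = 3×2/2 = 3

These correspond to all possible transitions between the 3 levels:
3 → 2, 3 → 1, 2 → 1

Each transition produces a photon with a unique energy (and thus wavelength). This count does not depend on Z.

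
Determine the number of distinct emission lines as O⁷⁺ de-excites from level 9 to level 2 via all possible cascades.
28

The electron can occupy levels n = 2, 3, ..., 9 during de-excitation — that is m = 9 - 2 + 1 = 8 distinct levels.

The number of distinct spectral lines equals the number of ways to choose 2 of these m levels (each pair gives one possible emission transition):

Number of lines = m(m-1)/2 = 8×7/2 = 28

These correspond to all possible transitions between the 8 levels:
9 → 8, 9 → 7, 9 → 6, 9 → 5, 9 → 4, 9 → 3, 9 → 2, 8 → 7...

Each transition produces a photon with a unique energy (and thus wavelength). This count does not depend on Z.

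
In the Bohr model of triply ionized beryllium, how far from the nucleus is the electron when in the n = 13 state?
2.2358 nm (or 22.3577 Å)

The Bohr radius formula is:
r_n = n² a₀ / Z

where a₀ = 0.0529177 nm is the Bohr radius.

For Be³⁺ (Z = 4) at n = 13:
r_13 = 13² × 0.0529177 nm / 4
r_13 = 169 × 0.0529177 nm / 4
r_13 = 8.94309 nm / 4
r_13 = 2.2358 nm

The electron orbits at approximately 2.2358 nm from the nucleus.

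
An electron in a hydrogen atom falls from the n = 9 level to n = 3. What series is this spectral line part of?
Paschen series

The spectral series in hydrogen are named based on the final (lower) energy level:
- Lyman series: n_final = 1 (ultraviolet)
- Balmer series: n_final = 2 (visible/near-UV)
- Paschen series: n_final = 3 (infrared)
- Brackett series: n_final = 4 (infrared)
- Pfund series: n_final = 5 (far infrared)

Since this transition ends at n = 3, it belongs to the Paschen series.

For reference, this 9 → 3 line has photon energy
ΔE = 13.6057 eV × (1/3² - 1/9²) = 1.3437728 eV,
corresponding to wavelength λ = hc/ΔE = 1239.84 eV·nm / 1.3437728 eV = 922.656 nm in the infrared region.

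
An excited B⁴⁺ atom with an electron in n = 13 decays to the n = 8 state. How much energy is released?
3.30 eV

The energy levels are E_n = -13.6057 Z² eV / n².

Energy at n = 13: E_13 = -13.6057 × 5² / 13² = -2.01268 eV
Energy at n = 8: E_8 = -13.6057 × 5² / 8² = -5.31473 eV

For emission (electron falling to lower state), the photon energy is:
E_photon = E_13 - E_8 = |-2.01268 - (-5.31473)|
E_photon = 3.30 eV

This energy is carried away by the emitted photon.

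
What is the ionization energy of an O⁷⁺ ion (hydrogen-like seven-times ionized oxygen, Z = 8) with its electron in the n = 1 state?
870.76 eV

The ionization energy is the energy needed to remove the electron completely (n → ∞).

For a hydrogen-like ion with Z = 8, E_n = -13.6057 Z² / n² eV.

At n = 1: E_1 = -13.6057 × 8² / 1² = -870.76480 eV
At n = ∞: E_∞ = 0 eV

Ionization energy = E_∞ - E_1 = 0 - (-870.76480) = 870.76480 eV
Ionization energy ≈ 870.76 eV

This is also called the binding energy of the electron in state n = 1.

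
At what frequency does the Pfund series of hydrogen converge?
1.31594e+14 Hz

The series limit corresponds to the transition from n = ∞ to n = 5.
This is the highest energy (shortest wavelength) transition in the Pfund series.

E_∞ = 0 eV
E_5 = -13.6057 / 5² = -0.544228000 eV

Energy at series limit:
ΔE = E_∞ - E_5 = 0 - (-0.544228000) = 0.544228000 eV
E = 0.544228000 eV × (1.602177 × 10⁻¹⁹ J/eV) = 8.7194958e-20 J
f = E/h = 8.7194958e-20 J / (6.62607 × 10⁻³⁴ J·s) = 1.31594e+14 Hz

This energy equals the ionization energy from the n = 5 state of hydrogen.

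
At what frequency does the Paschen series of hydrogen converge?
3.65538e+14 Hz

The series limit corresponds to the transition from n = ∞ to n = 3.
This is the highest energy (shortest wavelength) transition in the Paschen series.

E_∞ = 0 eV
E_3 = -13.6057 / 3² = -1.51174444 eV

Energy at series limit:
ΔE = E_∞ - E_3 = 0 - (-1.51174444) = 1.51174444 eV
E = 1.51174444 eV × (1.602177 × 10⁻¹⁹ J/eV) = 2.4220822e-19 J
f = E/h = 2.4220822e-19 J / (6.62607 × 10⁻³⁴ J·s) = 3.65538e+14 Hz

This energy equals the ionization energy from the n = 3 state of hydrogen.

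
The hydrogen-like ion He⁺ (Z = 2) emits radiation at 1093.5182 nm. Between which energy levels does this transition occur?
n = 12 → n = 6

First, find the photon energy from the wavelength (hc = 1239.84 eV·nm):
E = hc/λ = 1239.84 eV·nm / 1093.5182 nm = 1.1338083 eV

The energy levels of He⁺ satisfy E_n = -13.6057 × 2² / n² eV, so an emission n_i → n_f releases
ΔE = 13.6057 × 2² × (1/n_f² − 1/n_i²) eV.

Setting ΔE equal to the photon energy:
1/n_f² − 1/n_i² = 1.1338083 / (13.6057 × 2²) = 0.020833333

Since 1/n_i² must be positive, we need 1/n_f² > 0.020833333, i.e. n_f ≤ 6. For each allowed n_f, solve n_i = (1/n_f² − 0.020833333)^(−1/2) and check whether it is a whole number:
  n_f = 1: 1/n_i² = 1.000000000 − 0.020833333 = 0.979166667 → n_i = 1.011  (not an integer) ✗
  n_f = 2: 1/n_i² = 0.250000000 − 0.020833333 = 0.229166667 → n_i = 2.089  (not an integer) ✗
  n_f = 3: 1/n_i² = 0.111111111 − 0.020833333 = 0.090277778 → n_i = 3.328  (not an integer) ✗
  n_f = 4: 1/n_i² = 0.062500000 − 0.020833333 = 0.041666667 → n_i = 4.899  (not an integer) ✗
  n_f = 5: 1/n_i² = 0.040000000 − 0.020833333 = 0.019166667 → n_i = 7.223  (not an integer) ✗
  n_f = 6: 1/n_i² = 0.027777778 − 0.020833333 = 0.006944445 → n_i = 12.000  → integer, n_i = 12 ✓

Only n_f = 6 gives an integer upper level, n_i = 12.

The transition is from n = 12 to n = 6 (emission).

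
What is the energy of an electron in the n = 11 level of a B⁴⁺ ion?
-2.811095 eV

For hydrogen-like ions, the energy levels scale with Z²:
E_n = -13.6057 Z² / n² eV

For B⁴⁺ (Z = 5) at n = 11:
E_11 = -13.6057 × 5² / 11²
E_11 = -13.6057 × 25 / 121
E_11 = -340.1425 / 121
E_11 = -2.811095 eV

The energy is 25 times more negative than hydrogen at the same n due to the stronger nuclear charge.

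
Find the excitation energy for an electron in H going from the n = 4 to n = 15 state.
0.78989 eV

The energy levels of a hydrogen-like atom are E_n = -13.6057 eV / n².

Energy at n = 4: E_4 = -13.6057 / 4² = -0.85035625 eV
Energy at n = 15: E_15 = -13.6057 / 15² = -0.06046978 eV

The excitation energy is the difference:
ΔE = E_15 - E_4
ΔE = -0.06046978 - (-0.85035625)
ΔE = 0.78989 eV

Since this is positive, energy must be absorbed (photon absorption).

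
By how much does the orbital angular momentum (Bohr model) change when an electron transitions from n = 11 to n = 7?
4.21829e-34 J·s (or 4ℏ)

In the Bohr model, L_n = nℏ where ℏ = 1.0545718e-34 J·s.

L_11 = 11ℏ = 1.1600290e-33 J·s
L_7 = 7ℏ = 7.3820026e-34 J·s

ΔL = L_11 - L_7 = (11 - 7)ℏ = 4ℏ
ΔL = 4 × 1.0545718e-34 J·s = 4.21829e-34 J·s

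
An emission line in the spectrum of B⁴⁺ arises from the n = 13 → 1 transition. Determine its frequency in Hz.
8.1759e+16 Hz

First, find the transition energy:
E_13 = -13.6057 × 5² / 13² = -2.01268 eV
E_1 = -13.6057 × 5² / 1² = -340.14250 eV
|ΔE| = |E_1 - E_13| = 338.12982 eV

Convert to Joules: E = 338.12982 eV × (1.602177 × 10⁻¹⁹ J/eV) = 5.417438e-17 J

Using E = hf:
f = E/h = 5.417438e-17 J / (6.62607 × 10⁻³⁴ J·s)
f = 8.1759e+16 Hz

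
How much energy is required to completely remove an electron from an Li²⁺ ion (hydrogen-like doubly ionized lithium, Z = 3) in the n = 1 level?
122.4513 eV

The ionization energy is the energy needed to remove the electron completely (n → ∞).

For a hydrogen-like ion with Z = 3, E_n = -13.6057 Z² / n² eV.

At n = 1: E_1 = -13.6057 × 3² / 1² = -122.4513000 eV
At n = ∞: E_∞ = 0 eV

Ionization energy = E_∞ - E_1 = 0 - (-122.4513000) = 122.4513000 eV
Ionization energy ≈ 122.4513 eV

This is also called the binding energy of the electron in state n = 1.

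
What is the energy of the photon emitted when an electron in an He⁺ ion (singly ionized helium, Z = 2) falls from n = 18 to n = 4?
3.23345 eV

The energy levels are E_n = -13.6057 Z² eV / n².

Energy at n = 18: E_18 = -13.6057 × 2² / 18² = -0.16797160 eV
Energy at n = 4: E_4 = -13.6057 × 2² / 4² = -3.40142500 eV

For emission (electron falling to lower state), the photon energy is:
E_photon = E_18 - E_4 = |-0.16797160 - (-3.40142500)|
E_photon = 3.23345 eV

This energy is carried away by the emitted photon.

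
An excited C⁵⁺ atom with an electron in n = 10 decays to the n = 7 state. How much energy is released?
5.098 eV

The energy levels are E_n = -13.6057 Z² eV / n².

Energy at n = 10: E_10 = -13.6057 × 6² / 10² = -4.898052 eV
Energy at n = 7: E_7 = -13.6057 × 6² / 7² = -9.996024 eV

For emission (electron falling to lower state), the photon energy is:
E_photon = E_10 - E_7 = |-4.898052 - (-9.996024)|
E_photon = 5.098 eV

This energy is carried away by the emitted photon.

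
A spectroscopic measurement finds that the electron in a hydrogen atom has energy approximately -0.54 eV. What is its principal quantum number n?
n = 5

The exact energy levels follow E_n = -13.6057 eV / n².

The measured value (-0.54 eV) is reported to only 2 significant figures, so we must test candidate n values and see which one matches to that precision.

Candidate energies:
  n = 3:  E = -13.6057/3² = -1.51174 eV
  n = 4:  E = -13.6057/4² = -0.85036 eV
  n = 5:  E = -13.6057/5² = -0.54423 eV  ← matches
  n = 6:  E = -13.6057/6² = -0.37794 eV
  n = 7:  E = -13.6057/7² = -0.27767 eV

Checking against the measurement of -0.54 eV (2 sig figs), only n = 5 agrees:
E_5 = -0.54423 eV, which rounds to -0.54 eV ✓

Therefore n = 5.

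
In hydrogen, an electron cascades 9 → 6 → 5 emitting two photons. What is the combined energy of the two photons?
0.38 eV

The energy levels of hydrogen are E_n = -13.6057 / n² eV.

First transition (9 → 6):
ΔE₁ = |E_6 - E_9|
ΔE₁ = |-0.37793611 - (-0.16797160)| = 0.20996 eV

Second transition (6 → 5):
ΔE₂ = |E_5 - E_6|
ΔE₂ = |-0.54422800 - (-0.37793611)| = 0.16629 eV

Total energy released:
E_total = ΔE₁ + ΔE₂ = 0.20996 + 0.16629 = 0.38 eV

Note: This equals the direct transition 9 → 5: 0.38 eV ✓
Energy is conserved regardless of the path taken.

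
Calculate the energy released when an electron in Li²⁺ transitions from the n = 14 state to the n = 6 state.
2.78 eV

The energy levels are E_n = -13.6057 Z² eV / n².

Energy at n = 14: E_14 = -13.6057 × 3² / 14² = -0.62475 eV
Energy at n = 6: E_6 = -13.6057 × 3² / 6² = -3.40143 eV

For emission (electron falling to lower state), the photon energy is:
E_photon = E_14 - E_6 = |-0.62475 - (-3.40143)|
E_photon = 2.78 eV

This energy is carried away by the emitted photon.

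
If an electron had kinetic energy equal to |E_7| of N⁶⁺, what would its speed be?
2.18769e+06 m/s (or 0.73% of c)

The binding energy at n = 7 for N⁶⁺ is:
E_7 = -13.6057 × 7²/7² = -13.6057000 eV
|E_7| = 13.6057000 eV

Convert to Joules:
KE = 13.6057000 eV × (1.602177 × 10⁻¹⁹ J/eV) = 2.1798740e-18 J

Using KE = ½mv²:
v = √(2·KE/m_e)
v = √(2 × 2.1798740e-18 J / 9.10938 × 10⁻³¹ kg)
v = 2.18769e+06 m/s

This is approximately 0.73% the speed of light.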